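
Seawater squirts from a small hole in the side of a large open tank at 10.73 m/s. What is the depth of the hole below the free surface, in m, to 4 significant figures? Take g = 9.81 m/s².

Inverting v = √(2gh) gives h = v² / 2g.
h = 10.73²/(2·9.81) = 115.1/19.62 = 5.868 m.

5.868 m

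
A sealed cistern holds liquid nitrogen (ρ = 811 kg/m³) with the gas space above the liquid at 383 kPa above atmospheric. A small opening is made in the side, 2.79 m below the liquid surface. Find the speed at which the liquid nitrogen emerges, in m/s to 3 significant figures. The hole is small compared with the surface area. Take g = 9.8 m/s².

v ≈ 31.6 m/s

Take point 1 at the surface (v₁ ≈ 0) and point 2 at the hole (at atmospheric pressure). Bernoulli: P₁ + ρg h = P_atm + ½ρv₂².
With P₁ − P_atm = 383000 Pa, v₂ = √(2gh + 2ΔP/ρ) = √(2·9.8·2.79 + 2·383000/811) = 31.6 m/s.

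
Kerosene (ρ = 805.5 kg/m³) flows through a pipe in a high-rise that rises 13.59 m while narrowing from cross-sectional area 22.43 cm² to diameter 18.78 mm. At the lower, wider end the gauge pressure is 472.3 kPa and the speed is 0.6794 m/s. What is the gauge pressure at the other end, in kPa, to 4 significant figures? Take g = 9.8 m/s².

By continuity, v₂ = v₁·A₁/A₂ = 0.6794·(22.43/2.770) = 5.501 m/s.
Applying Bernoulli between the two ends and solving for P₂: P₂ = P₁ + ½ρ(v₁² − v₂²) − ρgΔh.
P₂ = 472300 + ½·805.5·(0.6794² − 5.501²) − 805.5·9.8·(+13.59) = 472300 + (-12000) − (107300) = 353000 Pa.

353.0 kPa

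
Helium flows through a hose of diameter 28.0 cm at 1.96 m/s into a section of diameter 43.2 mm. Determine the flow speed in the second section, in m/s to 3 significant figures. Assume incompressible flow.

v₂ ≈ 82.3 m/s

By continuity, v₂ = v₁·A₁/A₂ = 1.96·(616/14.7) = 82.3 m/s.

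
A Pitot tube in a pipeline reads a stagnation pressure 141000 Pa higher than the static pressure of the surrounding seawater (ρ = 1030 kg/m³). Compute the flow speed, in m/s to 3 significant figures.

At the stagnation point the flow is brought to rest, so Bernoulli gives P_stag − P_static = ½ρv².
v = √(2ΔP/ρ) = √(2·141000/1030) = 16.5 m/s.

v = 16.5 m/s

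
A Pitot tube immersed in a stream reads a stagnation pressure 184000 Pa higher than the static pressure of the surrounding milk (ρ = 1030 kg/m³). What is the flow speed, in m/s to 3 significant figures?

At the stagnation point the flow is brought to rest, so Bernoulli gives P_stag − P_static = ½ρv².
v = √(2ΔP/ρ) = √(2·184000/1030) = 18.9 m/s.

18.9 m/s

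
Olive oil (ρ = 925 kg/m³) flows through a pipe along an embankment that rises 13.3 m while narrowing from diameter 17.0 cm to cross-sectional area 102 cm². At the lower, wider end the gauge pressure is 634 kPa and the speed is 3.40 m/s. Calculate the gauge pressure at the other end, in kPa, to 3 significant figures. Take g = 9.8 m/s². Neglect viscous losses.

492 kPa

Continuity gives A₁v₁ = A₂v₂, so v₂ = (227 cm²)/(102 cm²) × 3.40 m/s = 7.57 m/s.
Applying Bernoulli between the two ends and solving for P₂: P₂ = P₁ + ½ρ(v₁² − v₂²) − ρgΔh.
P₂ = 634000 + ½·925·(3.40² − 7.57²) − 925·9.8·(+13.3) = 634000 + (-21100) − (121000) = 492000 Pa.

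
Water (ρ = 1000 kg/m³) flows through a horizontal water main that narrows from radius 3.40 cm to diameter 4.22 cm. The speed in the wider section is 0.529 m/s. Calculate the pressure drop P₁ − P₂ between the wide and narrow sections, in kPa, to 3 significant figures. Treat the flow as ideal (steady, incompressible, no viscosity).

ΔP = 0.803 kPa

Mass conservation (A₁v₁ = A₂v₂) gives v₂ = 0.529 × 36.3/14.0 = 1.37 m/s.
Along the horizontal streamline, P + ½ρv² is constant.
P₁ − P₂ = ½·1000·(1.37² − 0.529²) = ½·1000·1.61 = 803 Pa.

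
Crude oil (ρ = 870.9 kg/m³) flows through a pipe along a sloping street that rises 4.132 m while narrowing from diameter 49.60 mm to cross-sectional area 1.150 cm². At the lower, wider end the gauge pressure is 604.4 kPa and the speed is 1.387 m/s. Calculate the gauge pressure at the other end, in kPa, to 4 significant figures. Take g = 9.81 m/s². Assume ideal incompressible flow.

Mass conservation (A₁v₁ = A₂v₂) gives v₂ = 1.387 × 19.32/1.150 = 23.30 m/s.
Applying Bernoulli between the two ends and solving for P₂: P₂ = P₁ + ½ρ(v₁² − v₂²) − ρgΔh.
P₂ = 604400 + ½·870.9·(1.387² − 23.30²) − 870.9·9.81·(+4.132) = 604400 + (-235600) − (35300) = 333500 Pa.

P₂ ≈ 333.5 kPa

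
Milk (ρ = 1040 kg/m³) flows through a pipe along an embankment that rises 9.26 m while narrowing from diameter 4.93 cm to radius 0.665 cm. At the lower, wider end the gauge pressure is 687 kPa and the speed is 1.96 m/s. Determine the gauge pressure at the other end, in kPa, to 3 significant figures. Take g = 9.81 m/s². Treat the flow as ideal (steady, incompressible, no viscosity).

By continuity, v₂ = v₁·A₁/A₂ = 1.96·(19.1/1.39) = 26.9 m/s.
Applying Bernoulli between the two ends and solving for P₂: P₂ = P₁ + ½ρ(v₁² − v₂²) − ρgΔh.
P₂ = 687000 + ½·1040·(1.96² − 26.9²) − 1040·9.81·(+9.26) = 687000 + (-375000) − (94500) = 217000 Pa.

P₂ = 217 kPa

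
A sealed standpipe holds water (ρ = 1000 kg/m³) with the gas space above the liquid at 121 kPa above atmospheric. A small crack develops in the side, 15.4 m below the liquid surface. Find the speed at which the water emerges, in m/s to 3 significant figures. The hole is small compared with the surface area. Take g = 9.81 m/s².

Take point 1 at the surface (v₁ ≈ 0) and point 2 at the hole (at atmospheric pressure). Bernoulli: P₁ + ρg h = P_atm + ½ρv₂².
With P₁ − P_atm = 121000 Pa, v₂ = √(2gh + 2ΔP/ρ) = √(2·9.81·15.4 + 2·121000/1000) = 23.3 m/s.

23.3 m/s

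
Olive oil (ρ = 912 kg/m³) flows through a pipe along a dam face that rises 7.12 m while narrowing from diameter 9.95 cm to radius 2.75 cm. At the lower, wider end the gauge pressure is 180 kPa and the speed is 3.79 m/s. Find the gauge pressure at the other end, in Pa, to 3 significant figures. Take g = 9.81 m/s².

By continuity, v₂ = v₁·A₁/A₂ = 3.79·(77.8/23.8) = 12.4 m/s.
Energy conservation along the streamline gives P₂ = P₁ − ½ρ(v₂² − v₁²) − ρg(h₂ − h₁).
P₂ = 180000 + ½·912·(3.79² − 12.4²) − 912·9.81·(+7.12) = 180000 + (-63600) − (63700) = 52700 Pa.

P₂ = 52700 Pa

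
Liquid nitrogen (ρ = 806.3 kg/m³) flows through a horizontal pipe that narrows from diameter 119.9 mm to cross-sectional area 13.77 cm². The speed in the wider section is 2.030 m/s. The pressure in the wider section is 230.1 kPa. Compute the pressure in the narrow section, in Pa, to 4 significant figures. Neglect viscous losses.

120100 Pa

By continuity, v₂ = v₁·A₁/A₂ = 2.030·(112.9/13.77) = 16.65 m/s.
Bernoulli (h₁ = h₂): P₁ − P₂ = ½ρ(v₂² − v₁²).
P₂ = P₁ − ½ρ(v₂² − v₁²) = 230100 − ½·806.3·(16.65² − 2.030²) = 230100 − 110000 = 120100 Pa.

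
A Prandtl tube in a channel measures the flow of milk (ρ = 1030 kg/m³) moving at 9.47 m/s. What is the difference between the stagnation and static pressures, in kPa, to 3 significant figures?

At the stagnation point the flow is brought to rest, so Bernoulli gives P_stag − P_static = ½ρv².
ΔP = ½·1030·9.47² = 46200 Pa.

ΔP = 46.2 kPa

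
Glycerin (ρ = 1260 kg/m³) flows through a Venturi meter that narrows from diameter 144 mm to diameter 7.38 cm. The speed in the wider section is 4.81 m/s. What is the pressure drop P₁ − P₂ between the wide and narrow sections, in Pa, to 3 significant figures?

Mass conservation (A₁v₁ = A₂v₂) gives v₂ = 4.81 × 163/42.8 = 18.3 m/s.
Along the horizontal streamline, P + ½ρv² is constant.
P₁ − P₂ = ½·1260·(18.3² − 4.81²) = ½·1260·312 = 197000 Pa.

ΔP = 197000 Pa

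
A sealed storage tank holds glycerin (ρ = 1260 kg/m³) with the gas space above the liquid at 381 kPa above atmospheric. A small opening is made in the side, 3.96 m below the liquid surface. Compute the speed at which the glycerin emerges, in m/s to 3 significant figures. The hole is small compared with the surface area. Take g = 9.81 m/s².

Take point 1 at the surface (v₁ ≈ 0) and point 2 at the hole (at atmospheric pressure). Bernoulli: P₁ + ρg h = P_atm + ½ρv₂².
With P₁ − P_atm = 381000 Pa, v₂ = √(2gh + 2ΔP/ρ) = √(2·9.81·3.96 + 2·381000/1260) = 26.1 m/s.

v ≈ 26.1 m/s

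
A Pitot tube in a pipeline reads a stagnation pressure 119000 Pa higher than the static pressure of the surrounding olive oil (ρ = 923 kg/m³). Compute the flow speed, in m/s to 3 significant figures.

The dynamic pressure equals the rise in static pressure at the stagnation point: ΔP = ½ρv².
v = √(2ΔP/ρ) = √(2·119000/923) = 16.1 m/s.

v ≈ 16.1 m/s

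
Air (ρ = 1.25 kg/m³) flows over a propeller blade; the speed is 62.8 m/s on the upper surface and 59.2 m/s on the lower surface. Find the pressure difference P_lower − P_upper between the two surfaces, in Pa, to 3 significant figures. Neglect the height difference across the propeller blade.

With negligible Δh, P + ½ρv² is constant, so P_low − P_up = ½ρ(v_up² − v_low²).
ΔP = ½·1.25·(62.8² − 59.2²) = 274 Pa.

274 Pa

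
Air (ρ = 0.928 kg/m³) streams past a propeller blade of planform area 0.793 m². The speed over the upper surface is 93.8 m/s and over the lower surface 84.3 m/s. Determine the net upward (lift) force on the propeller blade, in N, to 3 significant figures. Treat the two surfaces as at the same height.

With equal heights on the two surfaces, Bernoulli gives P_lower − P_upper = ½ρ(v_upper² − v_lower²).
ΔP = ½·0.928·(93.8² − 84.3²) = 785 Pa.
Lift = ΔP · A = 785 × 0.793 = 623 N.

F = 623 N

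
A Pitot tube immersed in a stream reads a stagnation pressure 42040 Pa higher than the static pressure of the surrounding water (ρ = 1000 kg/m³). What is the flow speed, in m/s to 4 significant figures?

The dynamic pressure equals the rise in static pressure at the stagnation point: ΔP = ½ρv².
v = √(2ΔP/ρ) = √(2·42040/1000) = 9.170 m/s.

v = 9.170 m/s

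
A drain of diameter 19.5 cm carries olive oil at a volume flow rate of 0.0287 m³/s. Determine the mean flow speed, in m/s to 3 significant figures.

Q = 0.0287 m³/s = 0.0287 m³/s.
v = Q/A = 0.0287 / 0.0299 = 0.961 m/s.

v ≈ 0.961 m/s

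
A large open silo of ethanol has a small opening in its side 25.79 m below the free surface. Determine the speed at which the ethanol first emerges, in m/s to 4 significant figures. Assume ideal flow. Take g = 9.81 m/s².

With the surface at rest and both surface and jet at atmospheric pressure, Bernoulli gives ρg h = ½ρv², so v = √(2gh) = √(2·9.81·25.79) = 22.49 m/s.

v ≈ 22.49 m/s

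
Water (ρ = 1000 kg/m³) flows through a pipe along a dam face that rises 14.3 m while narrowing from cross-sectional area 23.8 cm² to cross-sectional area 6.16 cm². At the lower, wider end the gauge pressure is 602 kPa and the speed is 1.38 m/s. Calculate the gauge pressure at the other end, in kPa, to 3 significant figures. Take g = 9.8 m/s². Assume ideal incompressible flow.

Continuity gives A₁v₁ = A₂v₂, so v₂ = (23.8 cm²)/(6.16 cm²) × 1.38 m/s = 5.33 m/s.
Bernoulli: P₁ + ½ρv₁² + ρg h₁ = P₂ + ½ρv₂² + ρg h₂, so P₂ = P₁ + ½ρ(v₁² − v₂²) − ρg(h₂ − h₁).
P₂ = 602000 + ½·1000·(1.38² − 5.33²) − 1000·9.8·(+14.3) = 602000 + (-13300) − (140000) = 449000 Pa.

P₂ ≈ 449 kPa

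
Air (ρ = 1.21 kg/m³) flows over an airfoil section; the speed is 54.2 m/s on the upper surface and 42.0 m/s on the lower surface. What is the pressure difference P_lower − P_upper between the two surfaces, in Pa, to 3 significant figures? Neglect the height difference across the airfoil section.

Bernoulli (same height): P_lower − P_upper = ½ρ(v_upper² − v_lower²).
ΔP = ½·1.21·(54.2² − 42.0²) = 710 Pa.

ΔP ≈ 710 Pa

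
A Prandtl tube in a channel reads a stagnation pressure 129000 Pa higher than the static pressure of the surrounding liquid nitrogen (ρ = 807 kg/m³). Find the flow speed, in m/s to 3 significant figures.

v ≈ 17.9 m/s

Bernoulli between the free stream and the stagnation point: ½ρv² = P_stag − P_static.
v = √(2ΔP/ρ) = √(2·129000/807) = 17.9 m/s.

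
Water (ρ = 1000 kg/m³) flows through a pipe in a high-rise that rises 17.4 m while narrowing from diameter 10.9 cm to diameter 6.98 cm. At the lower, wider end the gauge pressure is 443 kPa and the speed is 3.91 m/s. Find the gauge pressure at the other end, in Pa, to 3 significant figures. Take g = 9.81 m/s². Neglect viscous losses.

Continuity gives A₁v₁ = A₂v₂, so v₂ = (93.3 cm²)/(38.3 cm²) × 3.91 m/s = 9.53 m/s.
Energy conservation along the streamline gives P₂ = P₁ − ½ρ(v₂² − v₁²) − ρg(h₂ − h₁).
P₂ = 443000 + ½·1000·(3.91² − 9.53²) − 1000·9.81·(+17.4) = 443000 + (-37800) − (171000) = 234000 Pa.

234000 Pa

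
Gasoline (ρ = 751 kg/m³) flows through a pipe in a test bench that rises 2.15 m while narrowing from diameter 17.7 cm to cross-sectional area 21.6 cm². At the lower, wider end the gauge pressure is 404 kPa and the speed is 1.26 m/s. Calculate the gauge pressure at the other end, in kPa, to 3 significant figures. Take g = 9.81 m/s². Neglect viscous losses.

P₂ ≈ 311 kPa

Mass conservation (A₁v₁ = A₂v₂) gives v₂ = 1.26 × 246/21.6 = 14.4 m/s.
Applying Bernoulli between the two ends and solving for P₂: P₂ = P₁ + ½ρ(v₁² − v₂²) − ρgΔh.
P₂ = 404000 + ½·751·(1.26² − 14.4²) − 751·9.81·(+2.15) = 404000 + (-76800) − (15800) = 311000 Pa.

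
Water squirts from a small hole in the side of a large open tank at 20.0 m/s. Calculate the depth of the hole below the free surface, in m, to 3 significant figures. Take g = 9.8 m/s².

Inverting v = √(2gh) gives h = v² / 2g.
h = 20.0²/(2·9.8) = 400/19.60 = 20.4 m.

h = 20.4 m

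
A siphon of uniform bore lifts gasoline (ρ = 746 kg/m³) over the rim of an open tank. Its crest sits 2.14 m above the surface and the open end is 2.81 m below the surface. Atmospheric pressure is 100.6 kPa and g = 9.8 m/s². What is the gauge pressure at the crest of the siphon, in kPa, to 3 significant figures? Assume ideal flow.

P_gauge = -36.2 kPa

Bernoulli surface→outlet gives ½v² = g·h_out, so v = √(2·9.8·2.81) = 7.42 m/s.
Continuity keeps v the same throughout the tube; from surface to crest, P_atm + 0 = P_top + ½ρv² + ρg·h_top.
P_top = 100600 − ½·746·7.42² − 746·9.8·2.14 = 64400 Pa. So P_gauge = P_top − P_atm = -36200 Pa.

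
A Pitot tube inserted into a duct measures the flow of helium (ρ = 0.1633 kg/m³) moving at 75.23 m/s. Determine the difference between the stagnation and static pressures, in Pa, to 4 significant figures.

ΔP ≈ 462.1 Pa

The dynamic pressure equals the rise in static pressure at the stagnation point: ΔP = ½ρv².
ΔP = ½·0.1633·75.23² = 462.1 Pa.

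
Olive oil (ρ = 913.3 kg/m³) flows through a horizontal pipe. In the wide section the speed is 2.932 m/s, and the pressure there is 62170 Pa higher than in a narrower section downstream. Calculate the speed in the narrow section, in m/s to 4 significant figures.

12.03 m/s

With h₁ = h₂, rearranging Bernoulli gives v₂ = √(v₁² + 2ΔP/ρ).
v₂ = √(2.932² + 2·62170/913.3) = √(8.597 + 136.1) = 12.03 m/s.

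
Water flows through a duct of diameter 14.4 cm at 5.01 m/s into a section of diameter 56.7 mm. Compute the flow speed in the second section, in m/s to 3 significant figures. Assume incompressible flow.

By continuity, v₂ = v₁·A₁/A₂ = 5.01·(163/25.2) = 32.3 m/s.

v₂ = 32.3 m/s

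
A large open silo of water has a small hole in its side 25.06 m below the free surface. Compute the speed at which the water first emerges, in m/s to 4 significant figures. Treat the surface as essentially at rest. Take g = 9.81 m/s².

The surface is effectively still and both ends are open, so ½v² = gh and v = √(2·9.81·25.06) = 22.17 m/s.

22.17 m/s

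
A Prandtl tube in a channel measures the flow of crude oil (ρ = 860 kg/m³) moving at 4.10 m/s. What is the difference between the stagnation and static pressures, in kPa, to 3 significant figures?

At the stagnation point the flow is brought to rest, so Bernoulli gives P_stag − P_static = ½ρv².
ΔP = ½·860·4.10² = 7230 Pa.

ΔP ≈ 7.23 kPa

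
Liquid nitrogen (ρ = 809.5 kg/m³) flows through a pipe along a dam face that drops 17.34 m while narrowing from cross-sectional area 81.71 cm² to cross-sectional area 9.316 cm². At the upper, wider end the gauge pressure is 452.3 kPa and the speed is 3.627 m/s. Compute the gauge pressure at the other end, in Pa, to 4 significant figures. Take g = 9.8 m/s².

The volume flow rate is constant, so v₂ = (A₁/A₂)v₁ = (81.71/9.316)·3.627 = 31.81 m/s.
Energy conservation along the streamline gives P₂ = P₁ − ½ρ(v₂² − v₁²) − ρg(h₂ − h₁).
P₂ = 452300 + ½·809.5·(3.627² − 31.81²) − 809.5·9.8·(−17.34) = 452300 + (-404300) − (-137600) = 185600 Pa.

185600 Pa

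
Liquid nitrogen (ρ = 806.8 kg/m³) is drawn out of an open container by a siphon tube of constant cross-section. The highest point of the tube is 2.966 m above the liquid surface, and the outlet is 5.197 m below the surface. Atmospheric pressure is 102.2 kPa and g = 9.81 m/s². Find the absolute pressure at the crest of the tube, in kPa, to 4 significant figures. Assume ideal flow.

The outlet speed comes from Torricelli: v = √(2g·5.197) = 10.10 m/s.
The bore is uniform, so the speed at the crest is the same v. Bernoulli surface→crest: P_atm = P_top + ½ρv² + ρg·h_top.
P_top = 102200 − ½·806.8·10.10² − 806.8·9.81·2.966 = 37590 Pa.

P_top ≈ 37.59 kPa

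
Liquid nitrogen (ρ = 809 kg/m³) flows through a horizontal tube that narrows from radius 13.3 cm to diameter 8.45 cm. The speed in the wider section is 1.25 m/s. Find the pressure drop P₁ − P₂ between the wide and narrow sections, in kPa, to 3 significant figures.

Mass conservation (A₁v₁ = A₂v₂) gives v₂ = 1.25 × 556/56.1 = 12.4 m/s.
Along the horizontal streamline, P + ½ρv² is constant.
P₁ − P₂ = ½·809·(12.4² − 1.25²) = ½·809·152 = 61400 Pa.

ΔP = 61.4 kPa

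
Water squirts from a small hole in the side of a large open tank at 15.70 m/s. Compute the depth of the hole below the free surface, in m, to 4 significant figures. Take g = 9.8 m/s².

Inverting v = √(2gh) gives h = v² / 2g.
h = 15.70²/(2·9.8) = 246.5/19.60 = 12.58 m.

h = 12.58 m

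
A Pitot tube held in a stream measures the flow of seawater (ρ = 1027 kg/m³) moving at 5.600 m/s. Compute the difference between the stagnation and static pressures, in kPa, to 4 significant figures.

ΔP = 16.10 kPa

Bernoulli between the free stream and the stagnation point: ½ρv² = P_stag − P_static.
ΔP = ½·1027·5.600² = 16100 Pa.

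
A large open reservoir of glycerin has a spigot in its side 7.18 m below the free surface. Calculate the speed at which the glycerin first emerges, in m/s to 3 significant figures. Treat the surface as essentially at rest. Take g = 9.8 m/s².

The surface is effectively still and both ends are open, so ½v² = gh and v = √(2·9.8·7.18) = 11.9 m/s.

11.9 m/s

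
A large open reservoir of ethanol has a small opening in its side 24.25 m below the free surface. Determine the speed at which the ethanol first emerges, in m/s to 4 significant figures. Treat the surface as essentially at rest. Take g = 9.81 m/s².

v ≈ 21.81 m/s

Bernoulli from surface to hole (P equal, v_surface ≈ 0): v = √(2gh) = √(2×9.81×24.25) = 21.81 m/s.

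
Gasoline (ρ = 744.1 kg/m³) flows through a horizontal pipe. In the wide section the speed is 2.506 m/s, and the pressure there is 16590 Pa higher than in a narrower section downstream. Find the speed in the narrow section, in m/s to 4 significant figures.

Horizontal Bernoulli: P₁ + ½ρv₁² = P₂ + ½ρv₂², so v₂² = v₁² + 2(P₁ − P₂)/ρ.
v₂ = √(2.506² + 2·16590/744.1) = √(6.280 + 44.59) = 7.132 m/s.

7.132 m/s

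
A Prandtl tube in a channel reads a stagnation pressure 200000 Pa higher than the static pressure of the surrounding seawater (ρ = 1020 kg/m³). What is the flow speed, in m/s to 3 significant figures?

Bernoulli between the free stream and the stagnation point: ½ρv² = P_stag − P_static.
v = √(2ΔP/ρ) = √(2·200000/1020) = 19.8 m/s.

19.8 m/s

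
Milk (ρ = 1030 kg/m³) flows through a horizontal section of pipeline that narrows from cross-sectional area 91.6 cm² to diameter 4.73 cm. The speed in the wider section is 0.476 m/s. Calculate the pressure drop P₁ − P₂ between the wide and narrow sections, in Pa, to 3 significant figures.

ΔP ≈ 3050 Pa

Continuity gives A₁v₁ = A₂v₂, so v₂ = (91.6 cm²)/(17.6 cm²) × 0.476 m/s = 2.48 m/s.
With no height change, Bernoulli's equation is P₁ + ½ρv₁² = P₂ + ½ρv₂².
P₁ − P₂ = ½·1030·(2.48² − 0.476²) = ½·1030·5.93 = 3050 Pa.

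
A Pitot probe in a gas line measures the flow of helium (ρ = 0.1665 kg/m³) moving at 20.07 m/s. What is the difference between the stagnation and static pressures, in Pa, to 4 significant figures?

Bernoulli between the free stream and the stagnation point: ½ρv² = P_stag − P_static.
ΔP = ½·0.1665·20.07² = 33.53 Pa.

ΔP ≈ 33.53 Pa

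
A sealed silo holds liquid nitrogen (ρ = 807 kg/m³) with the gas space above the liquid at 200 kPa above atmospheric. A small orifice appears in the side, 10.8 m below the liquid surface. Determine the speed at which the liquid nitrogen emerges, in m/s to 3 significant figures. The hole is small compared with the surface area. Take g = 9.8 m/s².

Take point 1 at the surface (v₁ ≈ 0) and point 2 at the hole (at atmospheric pressure). Bernoulli: P₁ + ρg h = P_atm + ½ρv₂².
With P₁ − P_atm = 200000 Pa, v₂ = √(2gh + 2ΔP/ρ) = √(2·9.8·10.8 + 2·200000/807) = 26.6 m/s.

v ≈ 26.6 m/s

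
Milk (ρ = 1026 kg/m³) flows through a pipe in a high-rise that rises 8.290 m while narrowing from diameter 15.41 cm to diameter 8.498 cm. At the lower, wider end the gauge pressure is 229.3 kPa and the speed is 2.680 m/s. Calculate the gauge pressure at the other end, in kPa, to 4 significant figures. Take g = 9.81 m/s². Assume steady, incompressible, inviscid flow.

The volume flow rate is constant, so v₂ = (A₁/A₂)v₁ = (186.5/56.72)·2.680 = 8.813 m/s.
Energy conservation along the streamline gives P₂ = P₁ − ½ρ(v₂² − v₁²) − ρg(h₂ − h₁).
P₂ = 229300 + ½·1026·(2.680² − 8.813²) − 1026·9.81·(+8.290) = 229300 + (-36160) − (83440) = 109700 Pa.

P₂ ≈ 109.7 kPa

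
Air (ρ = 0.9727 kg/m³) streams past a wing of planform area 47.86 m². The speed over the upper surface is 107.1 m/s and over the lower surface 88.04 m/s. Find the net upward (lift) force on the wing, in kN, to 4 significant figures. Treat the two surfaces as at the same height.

The faster flow above has the lower pressure; Bernoulli (same height) gives ΔP = ½ρ(v_up² − v_low²).
ΔP = ½·0.9727·(107.1² − 88.04²) = 1809 Pa.
Lift = ΔP · A = 1809 × 47.86 = 86570 N.

F ≈ 86.57 kN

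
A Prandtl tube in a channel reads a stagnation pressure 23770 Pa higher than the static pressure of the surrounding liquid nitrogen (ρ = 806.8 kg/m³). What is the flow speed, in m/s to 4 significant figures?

At the stagnation point the flow is brought to rest, so Bernoulli gives P_stag − P_static = ½ρv².
v = √(2ΔP/ρ) = √(2·23770/806.8) = 7.676 m/s.

v ≈ 7.676 m/s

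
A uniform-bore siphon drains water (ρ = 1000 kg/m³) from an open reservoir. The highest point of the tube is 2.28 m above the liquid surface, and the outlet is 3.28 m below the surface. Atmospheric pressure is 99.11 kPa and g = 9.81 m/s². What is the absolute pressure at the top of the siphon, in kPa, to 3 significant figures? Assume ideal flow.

P_top ≈ 44.6 kPa

From the surface to the outlet (both open to atmosphere, surface at rest): v = √(2g·h_out) = √(2·9.81·3.28) = 8.02 m/s.
The bore is uniform, so the speed at the crest is the same v. Bernoulli surface→crest: P_atm = P_top + ½ρv² + ρg·h_top.
P_top = 99110 − ½·1000·8.02² − 1000·9.81·2.28 = 44600 Pa.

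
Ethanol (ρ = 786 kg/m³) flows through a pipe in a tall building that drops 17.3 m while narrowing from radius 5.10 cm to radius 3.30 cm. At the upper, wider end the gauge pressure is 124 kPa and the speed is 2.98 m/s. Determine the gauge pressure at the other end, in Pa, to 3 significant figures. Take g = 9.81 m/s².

241000 Pa

Continuity gives A₁v₁ = A₂v₂, so v₂ = (81.7 cm²)/(34.2 cm²) × 2.98 m/s = 7.12 m/s.
Energy conservation along the streamline gives P₂ = P₁ − ½ρ(v₂² − v₁²) − ρg(h₂ − h₁).
P₂ = 124000 + ½·786·(2.98² − 7.12²) − 786·9.81·(−17.3) = 124000 + (-16400) − (-133000) = 241000 Pa.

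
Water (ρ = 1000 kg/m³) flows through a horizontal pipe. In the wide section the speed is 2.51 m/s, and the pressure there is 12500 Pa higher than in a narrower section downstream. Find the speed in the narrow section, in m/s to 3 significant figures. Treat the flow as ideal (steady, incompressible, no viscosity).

v₂ = 5.59 m/s

With h₁ = h₂, rearranging Bernoulli gives v₂ = √(v₁² + 2ΔP/ρ).
v₂ = √(2.51² + 2·12500/1000) = √(6.30 + 25.0) = 5.59 m/s.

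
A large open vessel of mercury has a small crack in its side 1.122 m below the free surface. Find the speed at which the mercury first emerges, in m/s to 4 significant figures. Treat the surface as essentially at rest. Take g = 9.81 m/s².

The surface is effectively still and both ends are open, so ½v² = gh and v = √(2·9.81·1.122) = 4.692 m/s.

v ≈ 4.692 m/s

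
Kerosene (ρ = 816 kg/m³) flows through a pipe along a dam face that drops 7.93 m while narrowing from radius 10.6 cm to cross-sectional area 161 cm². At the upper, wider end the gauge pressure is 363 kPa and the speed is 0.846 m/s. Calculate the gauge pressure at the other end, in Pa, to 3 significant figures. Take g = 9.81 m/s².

425000 Pa

The volume flow rate is constant, so v₂ = (A₁/A₂)v₁ = (353/161)·0.846 = 1.85 m/s.
Energy conservation along the streamline gives P₂ = P₁ − ½ρ(v₂² − v₁²) − ρg(h₂ − h₁).
P₂ = 363000 + ½·816·(0.846² − 1.85²) − 816·9.81·(−7.93) = 363000 + (-1110) − (-63500) = 425000 Pa.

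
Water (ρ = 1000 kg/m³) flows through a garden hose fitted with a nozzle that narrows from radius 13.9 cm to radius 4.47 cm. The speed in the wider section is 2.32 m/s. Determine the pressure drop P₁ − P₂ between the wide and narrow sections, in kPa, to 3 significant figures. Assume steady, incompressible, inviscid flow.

The volume flow rate is constant, so v₂ = (A₁/A₂)v₁ = (607/62.8)·2.32 = 22.4 m/s.
The pipe is horizontal, so Bernoulli reduces to P₁ + ½ρv₁² = P₂ + ½ρv₂².
P₁ − P₂ = ½·1000·(22.4² − 2.32²) = ½·1000·498 = 249000 Pa.

ΔP ≈ 249 kPa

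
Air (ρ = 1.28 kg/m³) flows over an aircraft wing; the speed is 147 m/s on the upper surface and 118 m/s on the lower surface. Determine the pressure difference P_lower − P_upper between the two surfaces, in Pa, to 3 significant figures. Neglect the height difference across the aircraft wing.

4920 Pa

With negligible Δh, P + ½ρv² is constant, so P_low − P_up = ½ρ(v_up² − v_low²).
ΔP = ½·1.28·(147² − 118²) = 4920 Pa.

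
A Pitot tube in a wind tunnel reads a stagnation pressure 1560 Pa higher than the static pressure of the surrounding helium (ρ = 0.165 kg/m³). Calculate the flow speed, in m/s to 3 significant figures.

Bernoulli between the free stream and the stagnation point: ½ρv² = P_stag − P_static.
v = √(2ΔP/ρ) = √(2·1560/0.165) = 138 m/s.

v ≈ 138 m/s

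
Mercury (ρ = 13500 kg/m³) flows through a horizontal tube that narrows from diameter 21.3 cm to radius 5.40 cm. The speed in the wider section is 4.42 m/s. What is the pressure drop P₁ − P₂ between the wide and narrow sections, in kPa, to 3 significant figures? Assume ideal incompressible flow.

Mass conservation (A₁v₁ = A₂v₂) gives v₂ = 4.42 × 356/91.6 = 17.2 m/s.
With no height change, Bernoulli's equation is P₁ + ½ρv₁² = P₂ + ½ρv₂².
P₁ − P₂ = ½·13500·(17.2² − 4.42²) = ½·13500·276 = 1860000 Pa.

ΔP ≈ 1860 kPa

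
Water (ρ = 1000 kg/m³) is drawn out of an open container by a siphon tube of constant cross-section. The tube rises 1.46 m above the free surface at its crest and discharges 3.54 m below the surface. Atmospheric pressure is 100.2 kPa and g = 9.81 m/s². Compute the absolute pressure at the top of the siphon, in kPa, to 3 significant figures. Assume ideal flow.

P_top ≈ 51.1 kPa

The outlet speed comes from Torricelli: v = √(2g·3.54) = 8.33 m/s.
Continuity keeps v the same throughout the tube; from surface to crest, P_atm + 0 = P_top + ½ρv² + ρg·h_top.
P_top = 100200 − ½·1000·8.33² − 1000·9.81·1.46 = 51200 Pa.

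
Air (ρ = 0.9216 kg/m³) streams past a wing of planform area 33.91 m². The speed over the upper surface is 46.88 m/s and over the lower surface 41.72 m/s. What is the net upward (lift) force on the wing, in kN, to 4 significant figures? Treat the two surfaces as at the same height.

F ≈ 7.144 kN

From P + ½ρv² = const at equal height, P_low − P_up = ½ρ(v_up² − v_low²).
ΔP = ½·0.9216·(46.88² − 41.72²) = 210.7 Pa.
Lift = ΔP · A = 210.7 × 33.91 = 7144 N.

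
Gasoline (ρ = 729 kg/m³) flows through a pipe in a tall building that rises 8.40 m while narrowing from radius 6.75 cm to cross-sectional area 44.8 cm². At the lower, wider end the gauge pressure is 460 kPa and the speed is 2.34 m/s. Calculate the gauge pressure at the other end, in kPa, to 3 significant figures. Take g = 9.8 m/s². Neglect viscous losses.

P₂ = 382 kPa

Mass conservation (A₁v₁ = A₂v₂) gives v₂ = 2.34 × 143/44.8 = 7.48 m/s.
Bernoulli: P₁ + ½ρv₁² + ρg h₁ = P₂ + ½ρv₂² + ρg h₂, so P₂ = P₁ + ½ρ(v₁² − v₂²) − ρg(h₂ − h₁).
P₂ = 460000 + ½·729·(2.34² − 7.48²) − 729·9.8·(+8.40) = 460000 + (-18400) − (60000) = 382000 Pa.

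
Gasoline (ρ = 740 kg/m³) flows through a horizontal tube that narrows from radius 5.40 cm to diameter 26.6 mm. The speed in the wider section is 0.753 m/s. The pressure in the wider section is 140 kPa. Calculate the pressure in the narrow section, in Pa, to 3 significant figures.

The volume flow rate is constant, so v₂ = (A₁/A₂)v₁ = (91.6/5.56)·0.753 = 12.4 m/s.
Along the horizontal streamline, P + ½ρv² is constant.
P₂ = P₁ − ½ρ(v₂² − v₁²) = 140000 − ½·740·(12.4² − 0.753²) = 140000 − 56800 = 83200 Pa.

P₂ ≈ 83200 Pa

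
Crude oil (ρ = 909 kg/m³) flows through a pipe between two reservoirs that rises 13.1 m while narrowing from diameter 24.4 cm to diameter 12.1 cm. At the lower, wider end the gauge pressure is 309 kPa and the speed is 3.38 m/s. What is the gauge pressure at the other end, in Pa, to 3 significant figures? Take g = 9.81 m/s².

P₂ ≈ 112000 Pa

Mass conservation (A₁v₁ = A₂v₂) gives v₂ = 3.38 × 468/115 = 13.7 m/s.
Energy conservation along the streamline gives P₂ = P₁ − ½ρ(v₂² − v₁²) − ρg(h₂ − h₁).
P₂ = 309000 + ½·909·(3.38² − 13.7²) − 909·9.81·(+13.1) = 309000 + (-80700) − (117000) = 112000 Pa.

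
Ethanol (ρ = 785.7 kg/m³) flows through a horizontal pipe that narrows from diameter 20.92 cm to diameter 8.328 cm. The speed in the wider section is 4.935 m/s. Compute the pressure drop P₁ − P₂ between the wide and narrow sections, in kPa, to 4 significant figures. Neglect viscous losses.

Continuity gives A₁v₁ = A₂v₂, so v₂ = (343.7 cm²)/(54.47 cm²) × 4.935 m/s = 31.14 m/s.
Along the horizontal streamline, P + ½ρv² is constant.
P₁ − P₂ = ½·785.7·(31.14² − 4.935²) = ½·785.7·945.4 = 371400 Pa.

ΔP ≈ 371.4 kPa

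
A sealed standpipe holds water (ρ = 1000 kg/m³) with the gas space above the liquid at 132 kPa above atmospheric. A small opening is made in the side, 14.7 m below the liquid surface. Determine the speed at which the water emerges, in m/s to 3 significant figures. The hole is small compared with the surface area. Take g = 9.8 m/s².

Take point 1 at the surface (v₁ ≈ 0) and point 2 at the hole (at atmospheric pressure). Bernoulli: P₁ + ρg h = P_atm + ½ρv₂².
With P₁ − P_atm = 132000 Pa, v₂ = √(2gh + 2ΔP/ρ) = √(2·9.8·14.7 + 2·132000/1000) = 23.5 m/s.

v ≈ 23.5 m/s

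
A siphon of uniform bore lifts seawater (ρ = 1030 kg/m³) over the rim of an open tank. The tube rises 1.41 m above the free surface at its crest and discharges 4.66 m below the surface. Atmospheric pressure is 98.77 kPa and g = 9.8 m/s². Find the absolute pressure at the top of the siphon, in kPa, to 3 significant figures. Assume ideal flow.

P_top = 37.5 kPa

The outlet speed comes from Torricelli: v = √(2g·4.66) = 9.56 m/s.
Continuity keeps v the same throughout the tube; from surface to crest, P_atm + 0 = P_top + ½ρv² + ρg·h_top.
P_top = 98770 − ½·1030·9.56² − 1030·9.8·1.41 = 37500 Pa.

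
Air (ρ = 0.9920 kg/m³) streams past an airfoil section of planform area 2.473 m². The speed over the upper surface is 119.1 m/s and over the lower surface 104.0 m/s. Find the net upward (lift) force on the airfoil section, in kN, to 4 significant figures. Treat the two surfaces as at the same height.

The faster flow above has the lower pressure; Bernoulli (same height) gives ΔP = ½ρ(v_up² − v_low²).
ΔP = ½·0.9920·(119.1² − 104.0²) = 1671 Pa.
Lift = ΔP · A = 1671 × 2.473 = 4132 N.

4.132 kN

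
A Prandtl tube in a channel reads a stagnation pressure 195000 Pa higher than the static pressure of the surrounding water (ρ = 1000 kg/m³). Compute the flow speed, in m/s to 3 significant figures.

Bernoulli between the free stream and the stagnation point: ½ρv² = P_stag − P_static.
v = √(2ΔP/ρ) = √(2·195000/1000) = 19.7 m/s.

v ≈ 19.7 m/s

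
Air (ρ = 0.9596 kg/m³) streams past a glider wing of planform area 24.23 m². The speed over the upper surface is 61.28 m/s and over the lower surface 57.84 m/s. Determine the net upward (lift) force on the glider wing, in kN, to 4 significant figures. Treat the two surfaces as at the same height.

With equal heights on the two surfaces, Bernoulli gives P_lower − P_upper = ½ρ(v_upper² − v_lower²).
ΔP = ½·0.9596·(61.28² − 57.84²) = 196.6 Pa.
Lift = ΔP · A = 196.6 × 24.23 = 4764 N.

4.764 kN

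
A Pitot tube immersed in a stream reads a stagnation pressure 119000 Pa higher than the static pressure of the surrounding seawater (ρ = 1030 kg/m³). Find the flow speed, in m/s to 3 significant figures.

v = 15.2 m/s

At the stagnation point the flow is brought to rest, so Bernoulli gives P_stag − P_static = ½ρv².
v = √(2ΔP/ρ) = √(2·119000/1030) = 15.2 m/s.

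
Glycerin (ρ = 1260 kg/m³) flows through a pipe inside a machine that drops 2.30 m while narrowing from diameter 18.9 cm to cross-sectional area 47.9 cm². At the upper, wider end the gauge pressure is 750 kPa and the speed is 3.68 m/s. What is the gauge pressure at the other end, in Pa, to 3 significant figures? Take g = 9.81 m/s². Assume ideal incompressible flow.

494000 Pa

Mass conservation (A₁v₁ = A₂v₂) gives v₂ = 3.68 × 281/47.9 = 21.6 m/s.
Applying Bernoulli between the two ends and solving for P₂: P₂ = P₁ + ½ρ(v₁² − v₂²) − ρgΔh.
P₂ = 750000 + ½·1260·(3.68² − 21.6²) − 1260·9.81·(−2.30) = 750000 + (-284000) − (-28400) = 494000 Pa.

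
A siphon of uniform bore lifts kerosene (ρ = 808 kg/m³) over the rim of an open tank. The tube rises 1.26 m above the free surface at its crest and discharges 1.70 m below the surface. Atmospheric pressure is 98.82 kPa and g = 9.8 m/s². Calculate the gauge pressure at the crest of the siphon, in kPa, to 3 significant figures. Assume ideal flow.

-23.4 kPa

The outlet speed comes from Torricelli: v = √(2g·1.70) = 5.77 m/s.
Continuity keeps v the same throughout the tube; from surface to crest, P_atm + 0 = P_top + ½ρv² + ρg·h_top.
P_top = 98820 − ½·808·5.77² − 808·9.8·1.26 = 75400 Pa. So P_gauge = P_top − P_atm = -23400 Pa.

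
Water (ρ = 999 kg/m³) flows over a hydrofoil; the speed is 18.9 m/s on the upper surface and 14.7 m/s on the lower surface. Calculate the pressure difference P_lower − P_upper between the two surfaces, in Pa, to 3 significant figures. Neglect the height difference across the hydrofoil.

The pressure is lower where the speed is higher: ΔP = ½ρ(v_up² − v_low²).
ΔP = ½·999·(18.9² − 14.7²) = 70500 Pa.

ΔP ≈ 70500 Pa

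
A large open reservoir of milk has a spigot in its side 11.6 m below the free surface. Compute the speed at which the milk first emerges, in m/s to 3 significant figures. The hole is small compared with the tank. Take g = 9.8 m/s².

With the surface at rest and both surface and jet at atmospheric pressure, Bernoulli gives ρg h = ½ρv², so v = √(2gh) = √(2·9.8·11.6) = 15.1 m/s.

v ≈ 15.1 m/s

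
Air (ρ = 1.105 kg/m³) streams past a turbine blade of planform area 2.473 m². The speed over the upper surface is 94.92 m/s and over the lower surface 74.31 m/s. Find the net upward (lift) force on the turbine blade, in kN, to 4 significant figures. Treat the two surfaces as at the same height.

4.766 kN

The faster flow above has the lower pressure; Bernoulli (same height) gives ΔP = ½ρ(v_up² − v_low²).
ΔP = ½·1.105·(94.92² − 74.31²) = 1927 Pa.
Lift = ΔP · A = 1927 × 2.473 = 4766 N.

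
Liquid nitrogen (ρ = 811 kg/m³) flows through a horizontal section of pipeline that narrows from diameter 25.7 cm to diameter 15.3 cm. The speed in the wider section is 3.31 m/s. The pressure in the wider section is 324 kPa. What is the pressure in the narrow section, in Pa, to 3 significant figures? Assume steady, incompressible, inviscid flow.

The volume flow rate is constant, so v₂ = (A₁/A₂)v₁ = (519/184)·3.31 = 9.34 m/s.
The pipe is horizontal, so Bernoulli reduces to P₁ + ½ρv₁² = P₂ + ½ρv₂².
P₂ = P₁ − ½ρ(v₂² − v₁²) = 324000 − ½·811·(9.34² − 3.31²) = 324000 − 30900 = 293000 Pa.

P₂ ≈ 293000 Pa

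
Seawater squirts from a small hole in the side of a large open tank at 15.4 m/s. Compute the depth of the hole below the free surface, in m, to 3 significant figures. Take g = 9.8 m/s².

12.1 m

For a small hole in a large open tank, ½v² = gh, giving h = v²/(2g).
h = 15.4²/(2·9.8) = 237/19.60 = 12.1 m.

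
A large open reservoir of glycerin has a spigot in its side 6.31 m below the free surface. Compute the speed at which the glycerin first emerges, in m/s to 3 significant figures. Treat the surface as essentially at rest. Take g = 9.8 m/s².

v = 11.1 m/s

With the surface at rest and both surface and jet at atmospheric pressure, Bernoulli gives ρg h = ½ρv², so v = √(2gh) = √(2·9.8·6.31) = 11.1 m/s.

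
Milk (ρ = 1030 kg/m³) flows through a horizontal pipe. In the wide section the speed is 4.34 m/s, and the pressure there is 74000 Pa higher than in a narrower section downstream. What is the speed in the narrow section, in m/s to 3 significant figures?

Along the level pipe P + ½ρv² is conserved, hence v₂² = v₁² + 2(P₁ − P₂)/ρ.
v₂ = √(4.34² + 2·74000/1030) = √(18.8 + 144) = 12.7 m/s.

12.7 m/s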